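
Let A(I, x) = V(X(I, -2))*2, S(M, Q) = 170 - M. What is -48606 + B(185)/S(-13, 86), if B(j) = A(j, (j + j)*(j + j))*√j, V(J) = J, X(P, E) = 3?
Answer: -48606 + 2*√185/61 ≈ -48606.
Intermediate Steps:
A(I, x) = 6 (A(I, x) = 3*2 = 6)
B(j) = 6*√j
-48606 + B(185)/S(-13, 86) = -48606 + (6*√185)/(170 - 1*(-13)) = -48606 + (6*√185)/(170 + 13) = -48606 + (6*√185)/183 = -48606 + (6*√185)*(1/183) = -48606 + 2*√185/61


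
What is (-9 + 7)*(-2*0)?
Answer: 0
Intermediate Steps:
(-9 + 7)*(-2*0) = -2*0 = 0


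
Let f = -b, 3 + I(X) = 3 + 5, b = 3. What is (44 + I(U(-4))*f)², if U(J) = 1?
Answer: 841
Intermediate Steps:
I(X) = 5 (I(X) = -3 + (3 + 5) = -3 + 8 = 5)
f = -3 (f = -1*3 = -3)
(44 + I(U(-4))*f)² = (44 + 5*(-3))² = (44 - 15)² = 29² = 841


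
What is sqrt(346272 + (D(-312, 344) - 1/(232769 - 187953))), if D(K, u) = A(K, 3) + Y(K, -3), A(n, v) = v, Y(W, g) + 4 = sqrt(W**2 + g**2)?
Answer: sqrt(43467265659135 + 376588848*sqrt(10817))/11204 ≈ 588.71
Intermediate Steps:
Y(W, g) = -4 + sqrt(W**2 + g**2)
D(K, u) = -1 + sqrt(9 + K**2) (D(K, u) = 3 + (-4 + sqrt(K**2 + (-3)**2)) = 3 + (-4 + sqrt(K**2 + 9)) = 3 + (-4 + sqrt(9 + K**2)) = -1 + sqrt(9 + K**2))
sqrt(346272 + (D(-312, 344) - 1/(232769 - 187953))) = sqrt(346272 + ((-1 + sqrt(9 + (-312)**2)) - 1/(232769 - 187953))) = sqrt(346272 + ((-1 + sqrt(9 + 97344)) - 1/44816)) = sqrt(346272 + ((-1 + sqrt(97353)) - 1*1/44816)) = sqrt(346272 + ((-1 + 3*sqrt(10817)) - 1/44816)) = sqrt(346272 + (-44817/44816 + 3*sqrt(10817))) = sqrt(15518481135/44816 + 3*sqrt(10817))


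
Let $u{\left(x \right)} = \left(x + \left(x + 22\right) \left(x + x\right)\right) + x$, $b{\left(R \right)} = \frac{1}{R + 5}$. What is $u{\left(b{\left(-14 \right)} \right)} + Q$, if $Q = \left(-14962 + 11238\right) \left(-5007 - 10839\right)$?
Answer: $\frac{4779850412}{81} \approx 5.901 \cdot 10^{7}$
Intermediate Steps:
$b{\left(R \right)} = \frac{1}{5 + R}$
$u{\left(x \right)} = 2 x + 2 x \left(22 + x\right)$ ($u{\left(x \right)} = \left(x + \left(22 + x\right) 2 x\right) + x = \left(x + 2 x \left(22 + x\right)\right) + x = 2 x + 2 x \left(22 + x\right)$)
$Q = 59010504$ ($Q = \left(-3724\right) \left(-15846\right) = 59010504$)
$u{\left(b{\left(-14 \right)} \right)} + Q = \frac{2 \left(23 + \frac{1}{5 - 14}\right)}{5 - 14} + 59010504 = \frac{2 \left(23 + \frac{1}{-9}\right)}{-9} + 59010504 = 2 \left(- \frac{1}{9}\right) \left(23 - \frac{1}{9}\right) + 59010504 = 2 \left(- \frac{1}{9}\right) \frac{206}{9} + 59010504 = - \frac{412}{81} + 59010504 = \frac{4779850412}{81}$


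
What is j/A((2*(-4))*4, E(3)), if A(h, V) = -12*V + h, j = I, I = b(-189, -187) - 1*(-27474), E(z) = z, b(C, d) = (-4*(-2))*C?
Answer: -12981/34 ≈ -381.79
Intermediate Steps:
b(C, d) = 8*C
I = 25962 (I = 8*(-189) - 1*(-27474) = -1512 + 27474 = 25962)
j = 25962
A(h, V) = h - 12*V
j/A((2*(-4))*4, E(3)) = 25962/((2*(-4))*4 - 12*3) = 25962/(-8*4 - 36) = 25962/(-32 - 36) = 25962/(-68) = 25962*(-1/68) = -12981/34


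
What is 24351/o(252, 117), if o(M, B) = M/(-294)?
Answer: -56819/2 ≈ -28410.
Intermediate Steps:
o(M, B) = -M/294 (o(M, B) = M*(-1/294) = -M/294)
24351/o(252, 117) = 24351/((-1/294*252)) = 24351/(-6/7) = 24351*(-7/6) = -56819/2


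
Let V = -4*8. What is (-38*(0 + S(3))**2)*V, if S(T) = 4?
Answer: 19456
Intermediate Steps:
V = -32
(-38*(0 + S(3))**2)*V = -38*(0 + 4)**2*(-32) = -38*4**2*(-32) = -38*16*(-32) = -608*(-32) = 19456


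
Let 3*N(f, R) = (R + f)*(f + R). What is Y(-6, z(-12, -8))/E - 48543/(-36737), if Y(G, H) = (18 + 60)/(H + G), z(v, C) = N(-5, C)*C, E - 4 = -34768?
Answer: 385325087283/291610223860 ≈ 1.3214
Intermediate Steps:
E = -34764 (E = 4 - 34768 = -34764)
N(f, R) = (R + f)²/3 (N(f, R) = ((R + f)*(f + R))/3 = ((R + f)*(R + f))/3 = (R + f)²/3)
z(v, C) = C*(-5 + C)²/3 (z(v, C) = ((C - 5)²/3)*C = ((-5 + C)²/3)*C = C*(-5 + C)²/3)
Y(G, H) = 78/(G + H)
Y(-6, z(-12, -8))/E - 48543/(-36737) = (78/(-6 + (⅓)*(-8)*(-5 - 8)²))/(-34764) - 48543/(-36737) = (78/(-6 + (⅓)*(-8)*(-13)²))*(-1/34764) - 48543*(-1/36737) = (78/(-6 + (⅓)*(-8)*169))*(-1/34764) + 48543/36737 = (78/(-6 - 1352/3))*(-1/34764) + 48543/36737 = (78/(-1370/3))*(-1/34764) + 48543/36737 = (78*(-3/1370))*(-1/34764) + 48543/36737 = -117/685*(-1/34764) + 48543/36737 = 39/7937780 + 48543/36737 = 385325087283/291610223860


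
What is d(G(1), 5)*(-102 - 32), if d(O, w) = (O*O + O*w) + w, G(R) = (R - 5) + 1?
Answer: 134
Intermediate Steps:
G(R) = -4 + R (G(R) = (-5 + R) + 1 = -4 + R)
d(O, w) = w + O² + O*w (d(O, w) = (O² + O*w) + w = w + O² + O*w)
d(G(1), 5)*(-102 - 32) = (5 + (-4 + 1)² + (-4 + 1)*5)*(-102 - 32) = (5 + (-3)² - 3*5)*(-134) = (5 + 9 - 15)*(-134) = -1*(-134) = 134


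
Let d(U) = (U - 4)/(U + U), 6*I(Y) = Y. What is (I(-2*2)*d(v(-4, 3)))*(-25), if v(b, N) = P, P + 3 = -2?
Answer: 15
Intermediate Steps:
P = -5 (P = -3 - 2 = -5)
I(Y) = Y/6
v(b, N) = -5
d(U) = (-4 + U)/(2*U) (d(U) = (-4 + U)/((2*U)) = (-4 + U)*(1/(2*U)) = (-4 + U)/(2*U))
(I(-2*2)*d(v(-4, 3)))*(-25) = (((-2*2)/6)*((1/2)*(-4 - 5)/(-5)))*(-25) = (((1/6)*(-4))*((1/2)*(-1/5)*(-9)))*(-25) = -2/3*9/10*(-25) = -3/5*(-25) = 15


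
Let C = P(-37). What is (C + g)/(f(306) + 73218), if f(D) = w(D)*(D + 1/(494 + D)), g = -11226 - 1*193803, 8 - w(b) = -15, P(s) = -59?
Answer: -164070400/64204823 ≈ -2.5554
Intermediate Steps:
C = -59
w(b) = 23 (w(b) = 8 - 1*(-15) = 8 + 15 = 23)
g = -205029 (g = -11226 - 193803 = -205029)
f(D) = 23*D + 23/(494 + D) (f(D) = 23*(D + 1/(494 + D)) = 23*D + 23/(494 + D))
(C + g)/(f(306) + 73218) = (-59 - 205029)/(23*(1 + 306² + 494*306)/(494 + 306) + 73218) = -205088/(23*(1 + 93636 + 151164)/800 + 73218) = -205088/(23*(1/800)*244801 + 73218) = -205088/(5630423/800 + 73218) = -205088/64204823/800 = -205088*800/64204823 = -164070400/64204823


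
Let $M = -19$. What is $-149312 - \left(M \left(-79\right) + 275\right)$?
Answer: $-151088$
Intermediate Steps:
$-149312 - \left(M \left(-79\right) + 275\right) = -149312 - \left(\left(-19\right) \left(-79\right) + 275\right) = -149312 - \left(1501 + 275\right) = -149312 - 1776 = -151088$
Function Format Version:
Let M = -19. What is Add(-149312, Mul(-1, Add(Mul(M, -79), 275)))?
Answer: -151088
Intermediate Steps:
Add(-149312, Mul(-1, Add(Mul(M, -79), 275))) = Add(-149312, Mul(-1, Add(Mul(-19, -79), 275))) = Add(-149312, Mul(-1, Add(1501, 275))) = Add(-149312, Mul(-1, 1776)) = Add(-149312, -1776) = -151088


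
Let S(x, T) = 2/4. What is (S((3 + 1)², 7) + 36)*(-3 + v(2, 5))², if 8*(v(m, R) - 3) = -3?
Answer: 657/128 ≈ 5.1328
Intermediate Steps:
v(m, R) = 21/8 (v(m, R) = 3 + (⅛)*(-3) = 3 - 3/8 = 21/8)
S(x, T) = ½ (S(x, T) = 2*(¼) = ½)
(S((3 + 1)², 7) + 36)*(-3 + v(2, 5))² = (½ + 36)*(-3 + 21/8)² = 73*(-3/8)²/2 = (73/2)*(9/64) = 657/128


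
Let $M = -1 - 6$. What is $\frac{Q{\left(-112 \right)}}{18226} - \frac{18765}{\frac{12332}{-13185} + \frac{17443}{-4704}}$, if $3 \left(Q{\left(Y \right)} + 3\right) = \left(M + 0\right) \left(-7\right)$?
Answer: $\frac{10606142671068020}{2624504659179} \approx 4041.2$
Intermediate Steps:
$M = -7$ ($M = -1 - 6 = -7$)
$Q{\left(Y \right)} = \frac{40}{3}$ ($Q{\left(Y \right)} = -3 + \frac{\left(-7 + 0\right) \left(-7\right)}{3} = -3 + \frac{\left(-7\right) \left(-7\right)}{3} = -3 + \frac{1}{3} \cdot 49 = -3 + \frac{49}{3} = \frac{40}{3}$)
$\frac{Q{\left(-112 \right)}}{18226} - \frac{18765}{\frac{12332}{-13185} + \frac{17443}{-4704}} = \frac{40}{3 \cdot 18226} - \frac{18765}{\frac{12332}{-13185} + \frac{17443}{-4704}} = \frac{40}{3} \cdot \frac{1}{18226} - \frac{18765}{12332 \left(- \frac{1}{13185}\right) + 17443 \left(- \frac{1}{4704}\right)} = \frac{20}{27339} - \frac{18765}{- \frac{12332}{13185} - \frac{17443}{4704}} = \frac{20}{27339} - \frac{18765}{- \frac{95998561}{20674080}} = \frac{20}{27339} - - \frac{387949111200}{95998561} = \frac{20}{27339} + \frac{387949111200}{95998561} = \frac{10606142671068020}{2624504659179}$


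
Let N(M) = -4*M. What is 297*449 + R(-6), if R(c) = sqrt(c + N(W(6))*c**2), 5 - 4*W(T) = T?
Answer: 133353 + sqrt(30) ≈ 1.3336e+5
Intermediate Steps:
W(T) = 5/4 - T/4
R(c) = sqrt(c + c**2) (R(c) = sqrt(c + (-4*(5/4 - 1/4*6))*c**2) = sqrt(c + (-4*(5/4 - 3/2))*c**2) = sqrt(c + (-4*(-1/4))*c**2) = sqrt(c + 1*c**2) = sqrt(c + c**2))
297*449 + R(-6) = 297*449 + sqrt(-6*(1 - 6)) = 133353 + sqrt(-6*(-5)) = 133353 + sqrt(30)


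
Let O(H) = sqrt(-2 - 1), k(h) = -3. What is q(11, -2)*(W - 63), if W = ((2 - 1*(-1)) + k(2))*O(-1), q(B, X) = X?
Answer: 126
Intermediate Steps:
O(H) = I*sqrt(3) (O(H) = sqrt(-3) = I*sqrt(3))
W = 0 (W = ((2 - 1*(-1)) - 3)*(I*sqrt(3)) = ((2 + 1) - 3)*(I*sqrt(3)) = (3 - 3)*(I*sqrt(3)) = 0*(I*sqrt(3)) = 0)
q(11, -2)*(W - 63) = -2*(0 - 63) = -2*(-63) = 126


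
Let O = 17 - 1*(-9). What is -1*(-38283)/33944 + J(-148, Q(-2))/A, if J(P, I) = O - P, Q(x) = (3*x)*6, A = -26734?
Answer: 508775733/453729448 ≈ 1.1213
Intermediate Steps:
O = 26 (O = 17 + 9 = 26)
Q(x) = 18*x
J(P, I) = 26 - P
-1*(-38283)/33944 + J(-148, Q(-2))/A = -1*(-38283)/33944 + (26 - 1*(-148))/(-26734) = 38283*(1/33944) + (26 + 148)*(-1/26734) = 38283/33944 + 174*(-1/26734) = 38283/33944 - 87/13367 = 508775733/453729448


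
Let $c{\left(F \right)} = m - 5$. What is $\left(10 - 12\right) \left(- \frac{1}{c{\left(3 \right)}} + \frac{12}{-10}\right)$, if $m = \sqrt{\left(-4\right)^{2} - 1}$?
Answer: $\frac{7}{5} - \frac{\sqrt{15}}{5} \approx 0.6254$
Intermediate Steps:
$m = \sqrt{15}$ ($m = \sqrt{16 - 1} = \sqrt{15} \approx 3.873$)
$c{\left(F \right)} = -5 + \sqrt{15}$ ($c{\left(F \right)} = \sqrt{15} - 5 = -5 + \sqrt{15}$)
$\left(10 - 12\right) \left(- \frac{1}{c{\left(3 \right)}} + \frac{12}{-10}\right) = \left(10 - 12\right) \left(- \frac{1}{-5 + \sqrt{15}} + \frac{12}{-10}\right) = \left(10 - 12\right) \left(- \frac{1}{-5 + \sqrt{15}} + 12 \left(- \frac{1}{10}\right)\right) = - 2 \left(- \frac{1}{-5 + \sqrt{15}} - \frac{6}{5}\right) = - 2 \left(- \frac{6}{5} - \frac{1}{-5 + \sqrt{15}}\right) = \frac{12}{5} + \frac{2}{-5 + \sqrt{15}}$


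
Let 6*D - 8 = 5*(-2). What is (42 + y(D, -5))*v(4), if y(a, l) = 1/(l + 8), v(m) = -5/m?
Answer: -635/12 ≈ -52.917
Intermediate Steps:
D = -⅓ (D = 4/3 + (5*(-2))/6 = 4/3 + (⅙)*(-10) = 4/3 - 5/3 = -⅓ ≈ -0.33333)
y(a, l) = 1/(8 + l)
(42 + y(D, -5))*v(4) = (42 + 1/(8 - 5))*(-5/4) = (42 + 1/3)*(-5*¼) = (42 + ⅓)*(-5/4) = (127/3)*(-5/4) = -635/12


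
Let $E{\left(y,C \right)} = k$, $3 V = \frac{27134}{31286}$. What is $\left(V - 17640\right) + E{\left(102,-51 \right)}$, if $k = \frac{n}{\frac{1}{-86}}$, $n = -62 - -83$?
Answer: $- \frac{912567767}{46929} \approx -19446.0$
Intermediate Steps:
$V = \frac{13567}{46929}$ ($V = \frac{27134 \cdot \frac{1}{31286}}{3} = \frac{1}{3} \cdot \frac{13567}{15643} = \frac{13567}{46929} \approx 0.2891$)
$n = 21$ ($n = -62 + 83 = 21$)
$k = -1806$ ($k = \frac{21}{\frac{1}{-86}} = \frac{21}{- \frac{1}{86}} = 21 \left(-86\right) = -1806$)
$E{\left(y,C \right)} = -1806$
$\left(V - 17640\right) + E{\left(102,-51 \right)} = \left(\frac{13567}{46929} - 17640\right) - 1806 = - \frac{827813993}{46929} - 1806 = - \frac{912567767}{46929}$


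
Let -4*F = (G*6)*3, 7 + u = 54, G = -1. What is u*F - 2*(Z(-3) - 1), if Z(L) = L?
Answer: 439/2 ≈ 219.50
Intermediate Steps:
u = 47 (u = -7 + 54 = 47)
F = 9/2 (F = -(-1*6)*3/4 = -(-3)*3/2 = -¼*(-18) = 9/2 ≈ 4.5000)
u*F - 2*(Z(-3) - 1) = 47*(9/2) - 2*(-3 - 1) = 423/2 - 2*(-4) = 423/2 + 8 = 439/2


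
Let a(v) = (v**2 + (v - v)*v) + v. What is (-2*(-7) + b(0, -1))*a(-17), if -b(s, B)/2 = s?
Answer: 3808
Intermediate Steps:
b(s, B) = -2*s
a(v) = v + v**2 (a(v) = (v**2 + 0*v) + v = (v**2 + 0) + v = v**2 + v = v + v**2)
(-2*(-7) + b(0, -1))*a(-17) = (-2*(-7) - 2*0)*(-17*(1 - 17)) = (14 + 0)*(-17*(-16)) = 14*272 = 3808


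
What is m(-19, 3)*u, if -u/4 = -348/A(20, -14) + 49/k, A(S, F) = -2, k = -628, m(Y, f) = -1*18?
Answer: 1966014/157 ≈ 12522.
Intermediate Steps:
m(Y, f) = -18
u = -109223/157 (u = -4*(-348/(-2) + 49/(-628)) = -4*(-348*(-½) + 49*(-1/628)) = -4*(174 - 49/628) = -4*109223/628 = -109223/157 ≈ -695.69)
m(-19, 3)*u = -18*(-109223/157) = 1966014/157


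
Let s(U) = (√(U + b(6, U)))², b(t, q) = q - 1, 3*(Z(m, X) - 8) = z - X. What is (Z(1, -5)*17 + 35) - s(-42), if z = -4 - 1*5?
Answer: 700/3 ≈ 233.33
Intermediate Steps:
z = -9 (z = -4 - 5 = -9)
Z(m, X) = 5 - X/3 (Z(m, X) = 8 + (-9 - X)/3 = 8 + (-3 - X/3) = 5 - X/3)
b(t, q) = -1 + q
s(U) = -1 + 2*U (s(U) = (√(U + (-1 + U)))² = (√(-1 + 2*U))² = -1 + 2*U)
(Z(1, -5)*17 + 35) - s(-42) = ((5 - ⅓*(-5))*17 + 35) - (-1 + 2*(-42)) = ((5 + 5/3)*17 + 35) - (-1 - 84) = ((20/3)*17 + 35) - 1*(-85) = (340/3 + 35) + 85 = 445/3 + 85 = 700/3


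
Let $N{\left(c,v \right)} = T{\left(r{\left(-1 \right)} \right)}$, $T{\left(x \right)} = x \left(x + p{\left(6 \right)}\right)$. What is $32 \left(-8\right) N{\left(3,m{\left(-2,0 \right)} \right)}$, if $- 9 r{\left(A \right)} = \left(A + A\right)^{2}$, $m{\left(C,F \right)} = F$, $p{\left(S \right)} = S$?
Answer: $\frac{51200}{81} \approx 632.1$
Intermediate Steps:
$r{\left(A \right)} = - \frac{4 A^{2}}{9}$ ($r{\left(A \right)} = - \frac{\left(A + A\right)^{2}}{9} = - \frac{\left(2 A\right)^{2}}{9} = - \frac{4 A^{2}}{9}$)
$T{\left(x \right)} = x \left(6 + x\right)$ ($T{\left(x \right)} = x \left(x + 6\right) = x \left(6 + x\right)$)
$N{\left(c,v \right)} = - \frac{200}{81}$ ($N{\left(c,v \right)} = - \frac{4 \left(-1\right)^{2}}{9} \left(6 - \frac{4 \left(-1\right)^{2}}{9}\right) = \left(- \frac{4}{9}\right) 1 \left(6 - \frac{4}{9}\right) = - \frac{4 \left(6 - \frac{4}{9}\right)}{9} = \left(- \frac{4}{9}\right) \frac{50}{9} = - \frac{200}{81}$)
$32 \left(-8\right) N{\left(3,m{\left(-2,0 \right)} \right)} = 32 \left(-8\right) \left(- \frac{200}{81}\right) = \left(-256\right) \left(- \frac{200}{81}\right) = \frac{51200}{81}$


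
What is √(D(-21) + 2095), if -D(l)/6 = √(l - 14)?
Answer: √(2095 - 6*I*√35) ≈ 45.773 - 0.3877*I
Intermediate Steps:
D(l) = -6*√(-14 + l) (D(l) = -6*√(l - 14) = -6*√(-14 + l))
√(D(-21) + 2095) = √(-6*√(-14 - 21) + 2095) = √(-6*I*√35 + 2095) = √(2095 - 6*I*√35)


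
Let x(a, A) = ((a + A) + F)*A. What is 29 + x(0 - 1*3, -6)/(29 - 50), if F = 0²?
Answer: 185/7 ≈ 26.429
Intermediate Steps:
F = 0
x(a, A) = A*(A + a) (x(a, A) = ((a + A) + 0)*A = ((A + a) + 0)*A = (A + a)*A = A*(A + a))
29 + x(0 - 1*3, -6)/(29 - 50) = 29 + (-6*(-6 + (0 - 1*3)))/(29 - 50) = 29 - 6*(-6 + (0 - 3))/(-21) = 29 - 6*(-6 - 3)*(-1/21) = 29 - 6*(-9)*(-1/21) = 29 + 54*(-1/21) = 29 - 18/7 = 185/7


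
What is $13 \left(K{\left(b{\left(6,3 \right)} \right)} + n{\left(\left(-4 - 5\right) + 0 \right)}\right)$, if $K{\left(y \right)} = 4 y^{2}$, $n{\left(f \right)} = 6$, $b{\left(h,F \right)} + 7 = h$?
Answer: $130$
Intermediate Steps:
$b{\left(h,F \right)} = -7 + h$
$13 \left(K{\left(b{\left(6,3 \right)} \right)} + n{\left(\left(-4 - 5\right) + 0 \right)}\right) = 13 \left(4 \left(-7 + 6\right)^{2} + 6\right) = 13 \left(4 \left(-1\right)^{2} + 6\right) = 13 \left(4 \cdot 1 + 6\right) = 13 \left(4 + 6\right) = 13 \cdot 10 = 130$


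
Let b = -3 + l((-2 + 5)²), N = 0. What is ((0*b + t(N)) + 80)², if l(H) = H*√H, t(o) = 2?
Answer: 6724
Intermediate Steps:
l(H) = H^(3/2)
b = 24 (b = -3 + ((-2 + 5)²)^(3/2) = -3 + (3²)^(3/2) = -3 + 9^(3/2) = -3 + 27 = 24)
((0*b + t(N)) + 80)² = ((0*24 + 2) + 80)² = ((0 + 2) + 80)² = (2 + 80)² = 82² = 6724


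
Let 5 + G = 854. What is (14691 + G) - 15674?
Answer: -134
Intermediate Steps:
G = 849 (G = -5 + 854 = 849)
(14691 + G) - 15674 = (14691 + 849) - 15674 = 15540 - 15674 = -134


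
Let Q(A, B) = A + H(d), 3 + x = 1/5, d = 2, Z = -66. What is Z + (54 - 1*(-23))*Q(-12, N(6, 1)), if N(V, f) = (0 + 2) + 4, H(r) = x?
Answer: -6028/5 ≈ -1205.6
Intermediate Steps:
x = -14/5 (x = -3 + 1/5 = -14/5 ≈ -2.8000)
H(r) = -14/5
N(V, f) = 6 (N(V, f) = 2 + 4 = 6)
Q(A, B) = -14/5 + A (Q(A, B) = A - 14/5 = -14/5 + A)
Z + (54 - 1*(-23))*Q(-12, N(6, 1)) = -66 + (54 - 1*(-23))*(-14/5 - 12) = -66 + (54 + 23)*(-74/5) = -66 + 77*(-74/5) = -66 - 5698/5 = -6028/5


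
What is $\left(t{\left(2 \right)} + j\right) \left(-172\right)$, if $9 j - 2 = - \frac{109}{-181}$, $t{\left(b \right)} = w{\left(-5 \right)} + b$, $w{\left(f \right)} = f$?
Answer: $\frac{253184}{543} \approx 466.27$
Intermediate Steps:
$t{\left(b \right)} = -5 + b$
$j = \frac{157}{543}$ ($j = \frac{2}{9} + \frac{\left(-109\right) \frac{1}{-181}}{9} = \frac{2}{9} + \frac{\left(-109\right) \left(- \frac{1}{181}\right)}{9} = \frac{2}{9} + \frac{1}{9} \cdot \frac{109}{181} = \frac{2}{9} + \frac{109}{1629} = \frac{157}{543} \approx 0.28913$)
$\left(t{\left(2 \right)} + j\right) \left(-172\right) = \left(\left(-5 + 2\right) + \frac{157}{543}\right) \left(-172\right) = \left(-3 + \frac{157}{543}\right) \left(-172\right) = \left(- \frac{1472}{543}\right) \left(-172\right) = \frac{253184}{543}$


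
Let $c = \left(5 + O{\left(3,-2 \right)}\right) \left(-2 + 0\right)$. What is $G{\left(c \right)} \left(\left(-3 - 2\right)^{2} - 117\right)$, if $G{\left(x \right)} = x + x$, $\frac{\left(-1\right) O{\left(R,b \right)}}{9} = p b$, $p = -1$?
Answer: $-4784$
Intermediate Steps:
$O{\left(R,b \right)} = 9 b$ ($O{\left(R,b \right)} = - 9 \left(- b\right) = 9 b$)
$c = 26$ ($c = \left(5 + 9 \left(-2\right)\right) \left(-2 + 0\right) = \left(5 - 18\right) \left(-2\right) = \left(-13\right) \left(-2\right) = 26$)
$G{\left(x \right)} = 2 x$
$G{\left(c \right)} \left(\left(-3 - 2\right)^{2} - 117\right) = 2 \cdot 26 \left(\left(-3 - 2\right)^{2} - 117\right) = 52 \left(\left(-5\right)^{2} - 117\right) = 52 \left(25 - 117\right) = 52 \left(-92\right) = -4784$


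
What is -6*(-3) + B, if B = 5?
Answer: 23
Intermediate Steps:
-6*(-3) + B = -6*(-3) + 5 = 18 + 5 = 23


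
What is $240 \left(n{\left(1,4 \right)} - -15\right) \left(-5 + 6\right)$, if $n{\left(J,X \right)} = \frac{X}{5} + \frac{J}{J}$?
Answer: $4032$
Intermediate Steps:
$n{\left(J,X \right)} = 1 + \frac{X}{5}$ ($n{\left(J,X \right)} = X \frac{1}{5} + 1 = \frac{X}{5} + 1 = 1 + \frac{X}{5}$)
$240 \left(n{\left(1,4 \right)} - -15\right) \left(-5 + 6\right) = 240 \left(\left(1 + \frac{1}{5} \cdot 4\right) - -15\right) \left(-5 + 6\right) = 240 \left(\left(1 + \frac{4}{5}\right) + 15\right) 1 = 240 \left(\frac{9}{5} + 15\right) 1 = 240 \cdot \frac{84}{5} \cdot 1 = 240 \cdot \frac{84}{5} = 4032$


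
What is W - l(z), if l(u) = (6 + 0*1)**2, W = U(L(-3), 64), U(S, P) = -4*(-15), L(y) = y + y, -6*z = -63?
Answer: 24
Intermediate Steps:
z = 21/2 (z = -1/6*(-63) = 21/2 ≈ 10.500)
L(y) = 2*y
U(S, P) = 60
W = 60
l(u) = 36 (l(u) = (6 + 0)**2 = 6**2 = 36)
W - l(z) = 60 - 1*36 = 60 - 36 = 24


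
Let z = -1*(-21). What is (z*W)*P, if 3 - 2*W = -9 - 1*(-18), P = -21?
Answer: 1323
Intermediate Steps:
z = 21
W = -3 (W = 3/2 - (-9 - 1*(-18))/2 = 3/2 - (-9 + 18)/2 = 3/2 - ½*9 = 3/2 - 9/2 = -3)
(z*W)*P = (21*(-3))*(-21) = -63*(-21) = 1323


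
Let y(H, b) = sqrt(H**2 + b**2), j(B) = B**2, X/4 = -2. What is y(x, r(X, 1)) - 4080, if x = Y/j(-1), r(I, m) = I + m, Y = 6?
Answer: -4080 + sqrt(85) ≈ -4070.8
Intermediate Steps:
X = -8 (X = 4*(-2) = -8)
x = 6 (x = 6/((-1)**2) = 6/1 = 6*1 = 6)
y(x, r(X, 1)) - 4080 = sqrt(6**2 + (-8 + 1)**2) - 4080 = sqrt(36 + (-7)**2) - 4080 = sqrt(36 + 49) - 4080 = sqrt(85) - 4080 = -4080 + sqrt(85)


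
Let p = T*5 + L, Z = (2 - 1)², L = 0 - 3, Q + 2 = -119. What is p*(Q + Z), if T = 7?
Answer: -3840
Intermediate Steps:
Q = -121 (Q = -2 - 119 = -121)
L = -3
Z = 1 (Z = 1² = 1)
p = 32 (p = 7*5 - 3 = 35 - 3 = 32)
p*(Q + Z) = 32*(-121 + 1) = 32*(-120) = -3840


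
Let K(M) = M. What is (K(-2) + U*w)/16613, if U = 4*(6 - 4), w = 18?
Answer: 142/16613 ≈ 0.0085475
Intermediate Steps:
U = 8 (U = 4*2 = 8)
(K(-2) + U*w)/16613 = (-2 + 8*18)/16613 = (-2 + 144)*(1/16613) = 142*(1/16613) = 142/16613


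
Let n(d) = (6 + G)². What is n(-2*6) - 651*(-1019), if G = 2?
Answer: 663433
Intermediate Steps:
n(d) = 64 (n(d) = (6 + 2)² = 8² = 64)
n(-2*6) - 651*(-1019) = 64 - 651*(-1019) = 64 + 663369 = 663433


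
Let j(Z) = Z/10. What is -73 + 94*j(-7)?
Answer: -694/5 ≈ -138.80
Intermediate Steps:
j(Z) = Z/10 (j(Z) = Z*(⅒) = Z/10)
-73 + 94*j(-7) = -73 + 94*((⅒)*(-7)) = -73 + 94*(-7/10) = -73 - 329/5 = -694/5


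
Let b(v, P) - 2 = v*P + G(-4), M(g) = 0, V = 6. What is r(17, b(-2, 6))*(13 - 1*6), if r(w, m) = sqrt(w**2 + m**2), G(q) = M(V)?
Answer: 7*sqrt(389) ≈ 138.06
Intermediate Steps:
G(q) = 0
b(v, P) = 2 + P*v (b(v, P) = 2 + (v*P + 0) = 2 + (P*v + 0) = 2 + P*v)
r(w, m) = sqrt(m**2 + w**2)
r(17, b(-2, 6))*(13 - 1*6) = sqrt((2 + 6*(-2))**2 + 17**2)*(13 - 1*6) = sqrt((2 - 12)**2 + 289)*(13 - 6) = sqrt((-10)**2 + 289)*7 = sqrt(100 + 289)*7 = sqrt(389)*7 = 7*sqrt(389)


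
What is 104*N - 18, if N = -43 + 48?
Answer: 502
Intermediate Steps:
N = 5
104*N - 18 = 104*5 - 18 = 520 - 18 = 502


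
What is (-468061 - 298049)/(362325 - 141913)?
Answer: -383055/110206 ≈ -3.4758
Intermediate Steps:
(-468061 - 298049)/(362325 - 141913) = -766110/220412 = -766110*1/220412 = -383055/110206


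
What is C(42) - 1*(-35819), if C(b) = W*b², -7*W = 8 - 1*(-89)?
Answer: 11375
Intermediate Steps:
W = -97/7 (W = -(8 - 1*(-89))/7 = -(8 + 89)/7 = -⅐*97 = -97/7 ≈ -13.857)
C(b) = -97*b²/7
C(42) - 1*(-35819) = -97/7*42² - 1*(-35819) = -97/7*1764 + 35819 = -24444 + 35819 = 11375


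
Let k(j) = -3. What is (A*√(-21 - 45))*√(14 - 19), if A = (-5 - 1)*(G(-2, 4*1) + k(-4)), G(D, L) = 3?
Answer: 0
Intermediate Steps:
A = 0 (A = (-5 - 1)*(3 - 3) = -6*0 = 0)
(A*√(-21 - 45))*√(14 - 19) = (0*√(-21 - 45))*√(14 - 19) = (0*√(-66))*√(-5) = (0*(I*√66))*(I*√5) = 0*(I*√5) = 0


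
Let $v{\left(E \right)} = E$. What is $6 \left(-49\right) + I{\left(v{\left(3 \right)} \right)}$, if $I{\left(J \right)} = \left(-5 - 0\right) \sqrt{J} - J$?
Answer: $-297 - 5 \sqrt{3} \approx -305.66$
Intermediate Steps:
$I{\left(J \right)} = - J - 5 \sqrt{J}$ ($I{\left(J \right)} = \left(-5 + 0\right) \sqrt{J} - J = - 5 \sqrt{J} - J = - J - 5 \sqrt{J}$)
$6 \left(-49\right) + I{\left(v{\left(3 \right)} \right)} = 6 \left(-49\right) - \left(3 + 5 \sqrt{3}\right) = -294 - \left(3 + 5 \sqrt{3}\right) = -297 - 5 \sqrt{3}$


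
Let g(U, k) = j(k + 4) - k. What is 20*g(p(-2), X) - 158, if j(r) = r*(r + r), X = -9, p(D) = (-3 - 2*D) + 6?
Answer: 1022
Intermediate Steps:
p(D) = 3 - 2*D
j(r) = 2*r² (j(r) = r*(2*r) = 2*r²)
g(U, k) = -k + 2*(4 + k)² (g(U, k) = 2*(k + 4)² - k = 2*(4 + k)² - k = -k + 2*(4 + k)²)
20*g(p(-2), X) - 158 = 20*(-1*(-9) + 2*(4 - 9)²) - 158 = 20*(9 + 2*(-5)²) - 158 = 20*(9 + 2*25) - 158 = 20*(9 + 50) - 158 = 20*59 - 158 = 1180 - 158 = 1022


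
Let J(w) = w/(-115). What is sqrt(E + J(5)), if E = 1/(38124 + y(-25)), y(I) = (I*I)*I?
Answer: 2*I*sqrt(2907703263)/517477 ≈ 0.20841*I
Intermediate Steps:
J(w) = -w/115 (J(w) = w*(-1/115) = -w/115)
y(I) = I**3 (y(I) = I**2*I = I**3)
E = 1/22499 (E = 1/(38124 + (-25)**3) = 1/(38124 - 15625) = 1/22499 ≈ 4.4446e-5)
sqrt(E + J(5)) = sqrt(1/22499 - 1/115*5) = sqrt(1/22499 - 1/23) = sqrt(-22476/517477) = 2*I*sqrt(2907703263)/517477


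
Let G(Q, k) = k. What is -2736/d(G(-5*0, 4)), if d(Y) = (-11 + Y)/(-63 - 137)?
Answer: -547200/7 ≈ -78171.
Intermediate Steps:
d(Y) = 11/200 - Y/200 (d(Y) = (-11 + Y)/(-200) = (-11 + Y)*(-1/200) = 11/200 - Y/200)
-2736/d(G(-5*0, 4)) = -2736/(11/200 - 1/200*4) = -2736/(11/200 - 1/50) = -2736/7/200 = -2736*200/7 = -547200/7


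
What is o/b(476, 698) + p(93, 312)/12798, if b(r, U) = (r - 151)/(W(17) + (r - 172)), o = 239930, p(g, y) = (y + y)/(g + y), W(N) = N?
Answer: 532261988698/2246049 ≈ 2.3698e+5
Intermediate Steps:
p(g, y) = 2*y/(g + y) (p(g, y) = (2*y)/(g + y) = 2*y/(g + y))
b(r, U) = (-151 + r)/(-155 + r) (b(r, U) = (r - 151)/(17 + (r - 172)) = (-151 + r)/(17 + (-172 + r)) = (-151 + r)/(-155 + r))
o/b(476, 698) + p(93, 312)/12798 = 239930/(((-151 + 476)/(-155 + 476))) + (2*312/(93 + 312))/12798 = 239930/((325/321)) + (2*312/405)*(1/12798) = 239930/(((1/321)*325)) + (2*312*(1/405))*(1/12798) = 239930/(325/321) + (208/135)*(1/12798) = 239930*(321/325) + 104/863865 = 15403506/65 + 104/863865 = 532261988698/2246049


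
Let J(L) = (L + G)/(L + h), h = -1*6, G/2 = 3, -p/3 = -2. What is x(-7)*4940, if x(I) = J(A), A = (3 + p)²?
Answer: 28652/5 ≈ 5730.4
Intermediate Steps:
p = 6 (p = -3*(-2) = 6)
G = 6 (G = 2*3 = 6)
h = -6
A = 81 (A = (3 + 6)² = 9² = 81)
J(L) = (6 + L)/(-6 + L) (J(L) = (L + 6)/(L - 6) = (6 + L)/(-6 + L))
x(I) = 29/25 (x(I) = (6 + 81)/(-6 + 81) = 87/75 = (1/75)*87 = 29/25)
x(-7)*4940 = (29/25)*4940 = 28652/5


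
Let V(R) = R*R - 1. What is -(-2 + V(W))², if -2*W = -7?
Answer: -1369/16 ≈ -85.563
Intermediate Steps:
W = 7/2 (W = -½*(-7) = 7/2 ≈ 3.5000)
V(R) = -1 + R² (V(R) = R² - 1 = -1 + R²)
-(-2 + V(W))² = -(-2 + (-1 + (7/2)²))² = -(-2 + (-1 + 49/4))² = -(-2 + 45/4)² = -(37/4)² = -1*1369/16 = -1369/16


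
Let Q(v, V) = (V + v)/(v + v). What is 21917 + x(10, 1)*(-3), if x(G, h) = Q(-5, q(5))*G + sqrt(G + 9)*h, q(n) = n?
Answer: 21917 - 3*sqrt(19) ≈ 21904.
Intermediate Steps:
Q(v, V) = (V + v)/(2*v) (Q(v, V) = (V + v)/((2*v)) = (V + v)*(1/(2*v)) = (V + v)/(2*v))
x(G, h) = h*sqrt(9 + G) (x(G, h) = ((1/2)*(5 - 5)/(-5))*G + sqrt(G + 9)*h = ((1/2)*(-1/5)*0)*G + sqrt(9 + G)*h = 0*G + h*sqrt(9 + G) = 0 + h*sqrt(9 + G) = h*sqrt(9 + G))
21917 + x(10, 1)*(-3) = 21917 + (1*sqrt(9 + 10))*(-3) = 21917 + (1*sqrt(19))*(-3) = 21917 + sqrt(19)*(-3) = 21917 - 3*sqrt(19)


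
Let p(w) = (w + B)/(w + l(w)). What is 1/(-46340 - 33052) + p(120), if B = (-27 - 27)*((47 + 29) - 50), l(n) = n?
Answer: -2123741/396960 ≈ -5.3500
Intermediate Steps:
B = -1404 (B = -54*(76 - 50) = -54*26 = -1404)
p(w) = (-1404 + w)/(2*w) (p(w) = (w - 1404)/(w + w) = (-1404 + w)/((2*w)) = (-1404 + w)*(1/(2*w)) = (-1404 + w)/(2*w))
1/(-46340 - 33052) + p(120) = 1/(-46340 - 33052) + (½)*(-1404 + 120)/120 = 1/(-79392) + (½)*(1/120)*(-1284) = -1/79392 - 107/20 = -2123741/396960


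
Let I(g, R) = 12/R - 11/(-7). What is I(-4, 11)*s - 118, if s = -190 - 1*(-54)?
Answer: -36966/77 ≈ -480.08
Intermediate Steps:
s = -136 (s = -190 + 54 = -136)
I(g, R) = 11/7 + 12/R (I(g, R) = 12/R - 11*(-⅐) = 12/R + 11/7 = 11/7 + 12/R)
I(-4, 11)*s - 118 = (11/7 + 12/11)*(-136) - 118 = (205/77)*(-136) - 118 = -27880/77 - 118 = -36966/77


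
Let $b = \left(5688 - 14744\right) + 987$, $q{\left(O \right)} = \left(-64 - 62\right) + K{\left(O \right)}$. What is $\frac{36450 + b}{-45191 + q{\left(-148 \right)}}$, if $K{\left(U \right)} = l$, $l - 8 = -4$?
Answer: $- \frac{28381}{45313} \approx -0.62633$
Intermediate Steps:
$l = 4$ ($l = 8 - 4 = 4$)
$K{\left(U \right)} = 4$
$q{\left(O \right)} = -122$ ($q{\left(O \right)} = \left(-64 - 62\right) + 4 = -126 + 4 = -122$)
$b = -8069$ ($b = -9056 + 987 = -8069$)
$\frac{36450 + b}{-45191 + q{\left(-148 \right)}} = \frac{36450 - 8069}{-45191 - 122} = \frac{28381}{-45313} = 28381 \left(- \frac{1}{45313}\right) = - \frac{28381}{45313}$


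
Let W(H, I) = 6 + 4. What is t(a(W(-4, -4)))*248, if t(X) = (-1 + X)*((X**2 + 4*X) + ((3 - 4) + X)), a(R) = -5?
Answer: 1488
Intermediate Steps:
W(H, I) = 10
t(X) = (-1 + X)*(-1 + X**2 + 5*X) (t(X) = (-1 + X)*((X**2 + 4*X) + (-1 + X)) = (-1 + X)*(-1 + X**2 + 5*X))
t(a(W(-4, -4)))*248 = (1 + (-5)**3 - 6*(-5) + 4*(-5)**2)*248 = (1 - 125 + 30 + 4*25)*248 = (1 - 125 + 30 + 100)*248 = 6*248 = 1488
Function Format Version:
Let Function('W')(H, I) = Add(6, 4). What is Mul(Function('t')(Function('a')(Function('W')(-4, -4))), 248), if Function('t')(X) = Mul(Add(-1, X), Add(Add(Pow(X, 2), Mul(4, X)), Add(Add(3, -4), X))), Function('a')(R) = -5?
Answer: 1488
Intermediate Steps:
Function('W')(H, I) = 10
Function('t')(X) = Mul(Add(-1, X), Add(-1, Pow(X, 2), Mul(5, X))) (Function('t')(X) = Mul(Add(-1, X), Add(Add(Pow(X, 2), Mul(4, X)), Add(-1, X))) = Mul(Add(-1, X), Add(-1, Pow(X, 2), Mul(5, X))))
Mul(Function('t')(Function('a')(Function('W')(-4, -4))), 248) = Mul(Add(1, Pow(-5, 3), Mul(-6, -5), Mul(4, Pow(-5, 2))), 248) = Mul(Add(1, -125, 30, Mul(4, 25)), 248) = Mul(Add(1, -125, 30, 100), 248) = Mul(6, 248) = 1488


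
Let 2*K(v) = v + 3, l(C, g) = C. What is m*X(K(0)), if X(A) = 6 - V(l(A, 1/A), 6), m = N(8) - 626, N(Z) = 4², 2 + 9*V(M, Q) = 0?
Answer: -34160/9 ≈ -3795.6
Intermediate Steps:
V(M, Q) = -2/9 (V(M, Q) = -2/9 + (⅑)*0 = -2/9 + 0 = -2/9)
N(Z) = 16
m = -610 (m = 16 - 626 = -610)
K(v) = 3/2 + v/2 (K(v) = (v + 3)/2 = (3 + v)/2 = 3/2 + v/2)
X(A) = 56/9 (X(A) = 6 - 1*(-2/9) = 6 + 2/9 = 56/9)
m*X(K(0)) = -610*56/9 = -34160/9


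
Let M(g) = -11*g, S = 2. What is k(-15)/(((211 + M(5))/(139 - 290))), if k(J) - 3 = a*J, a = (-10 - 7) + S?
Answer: -2869/13 ≈ -220.69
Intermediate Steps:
a = -15 (a = (-10 - 7) + 2 = -17 + 2 = -15)
k(J) = 3 - 15*J
k(-15)/(((211 + M(5))/(139 - 290))) = (3 - 15*(-15))/(((211 - 11*5)/(139 - 290))) = (3 + 225)/(((211 - 55)/(-151))) = 228/((156*(-1/151))) = 228/(-156/151) = 228*(-151/156) = -2869/13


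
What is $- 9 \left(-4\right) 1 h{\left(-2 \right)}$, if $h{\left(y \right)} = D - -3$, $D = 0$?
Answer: $108$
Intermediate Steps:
$h{\left(y \right)} = 3$ ($h{\left(y \right)} = 0 - -3 = 0 + 3 = 3$)
$- 9 \left(-4\right) 1 h{\left(-2 \right)} = - 9 \left(-4\right) 1 \cdot 3 = - 9 \left(\left(-4\right) 3\right) = \left(-9\right) \left(-12\right) = 108$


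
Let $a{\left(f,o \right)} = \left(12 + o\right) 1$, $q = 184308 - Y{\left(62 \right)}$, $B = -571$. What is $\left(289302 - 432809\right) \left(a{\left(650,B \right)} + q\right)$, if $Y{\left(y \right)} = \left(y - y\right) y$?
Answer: $-26369267743$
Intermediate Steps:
$Y{\left(y \right)} = 0$ ($Y{\left(y \right)} = 0 y = 0$)
$q = 184308$ ($q = 184308 - 0 = 184308 + 0 = 184308$)
$a{\left(f,o \right)} = 12 + o$
$\left(289302 - 432809\right) \left(a{\left(650,B \right)} + q\right) = \left(289302 - 432809\right) \left(\left(12 - 571\right) + 184308\right) = - 143507 \left(-559 + 184308\right) = \left(-143507\right) 183749 = -26369267743$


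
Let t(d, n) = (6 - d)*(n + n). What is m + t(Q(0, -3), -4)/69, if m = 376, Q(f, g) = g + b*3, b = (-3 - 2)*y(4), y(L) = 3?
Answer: 8504/23 ≈ 369.74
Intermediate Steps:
b = -15 (b = (-3 - 2)*3 = -5*3 = -15)
Q(f, g) = -45 + g (Q(f, g) = g - 15*3 = g - 45 = -45 + g)
t(d, n) = 2*n*(6 - d) (t(d, n) = (6 - d)*(2*n) = 2*n*(6 - d))
m + t(Q(0, -3), -4)/69 = 376 + (2*(-4)*(6 - (-45 - 3)))/69 = 376 + (2*(-4)*(6 - 1*(-48)))*(1/69) = 376 + (2*(-4)*(6 + 48))*(1/69) = 376 + (2*(-4)*54)*(1/69) = 376 - 432*1/69 = 376 - 144/23 = 8504/23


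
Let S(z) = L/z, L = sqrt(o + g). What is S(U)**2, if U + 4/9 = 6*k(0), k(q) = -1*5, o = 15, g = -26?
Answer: -891/75076 ≈ -0.011868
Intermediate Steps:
L = I*sqrt(11) (L = sqrt(15 - 26) = sqrt(-11) = I*sqrt(11) ≈ 3.3166*I)
k(q) = -5
U = -274/9 (U = -4/9 + 6*(-5) = -4/9 - 30 = -274/9 ≈ -30.444)
S(z) = I*sqrt(11)/z (S(z) = (I*sqrt(11))/z = I*sqrt(11)/z)
S(U)**2 = (I*sqrt(11)/(-274/9))**2 = (I*sqrt(11)*(-9/274))**2 = (-9*I*sqrt(11)/274)**2 = -891/75076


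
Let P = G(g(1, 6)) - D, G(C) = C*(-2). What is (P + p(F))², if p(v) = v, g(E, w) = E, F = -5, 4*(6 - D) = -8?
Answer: 225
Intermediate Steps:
D = 8 (D = 6 - ¼*(-8) = 6 + 2 = 8)
G(C) = -2*C
P = -10 (P = -2*1 - 1*8 = -2 - 8 = -10)
(P + p(F))² = (-10 - 5)² = (-15)² = 225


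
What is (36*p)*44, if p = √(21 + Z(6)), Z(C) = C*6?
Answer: 1584*√57 ≈ 11959.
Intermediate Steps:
Z(C) = 6*C
p = √57 (p = √(21 + 6*6) = √(21 + 36) = √57 ≈ 7.5498)
(36*p)*44 = (36*√57)*44 = 1584*√57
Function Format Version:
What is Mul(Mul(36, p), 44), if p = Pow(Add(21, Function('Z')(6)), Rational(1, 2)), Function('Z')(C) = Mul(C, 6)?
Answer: Mul(1584, Pow(57, Rational(1, 2))) ≈ 11959.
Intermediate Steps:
Function('Z')(C) = Mul(6, C)
p = Pow(57, Rational(1, 2)) (p = Pow(Add(21, Mul(6, 6)), Rational(1, 2)) = Pow(Add(21, 36), Rational(1, 2)) = Pow(57, Rational(1, 2)) ≈ 7.5498)
Mul(Mul(36, p), 44) = Mul(Mul(36, Pow(57, Rational(1, 2))), 44) = Mul(1584, Pow(57, Rational(1, 2)))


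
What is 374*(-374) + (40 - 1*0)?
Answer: -139836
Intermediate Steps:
374*(-374) + (40 - 1*0) = -139876 + (40 + 0) = -139876 + 40 = -139836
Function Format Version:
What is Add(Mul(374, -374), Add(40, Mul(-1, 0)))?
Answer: -139836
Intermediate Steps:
Add(Mul(374, -374), Add(40, Mul(-1, 0))) = Add(-139876, Add(40, 0)) = Add(-139876, 40) = -139836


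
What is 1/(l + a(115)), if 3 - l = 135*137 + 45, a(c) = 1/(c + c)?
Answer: -230/4263509 ≈ -5.3946e-5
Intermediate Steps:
a(c) = 1/(2*c)
l = -18537 (l = 3 - (135*137 + 45) = 3 - (18495 + 45) = 3 - 1*18540 = 3 - 18540 = -18537)
1/(l + a(115)) = 1/(-18537 + (½)/115) = 1/(-18537 + (½)*(1/115)) = 1/(-18537 + 1/230) = 1/(-4263509/230) = -230/4263509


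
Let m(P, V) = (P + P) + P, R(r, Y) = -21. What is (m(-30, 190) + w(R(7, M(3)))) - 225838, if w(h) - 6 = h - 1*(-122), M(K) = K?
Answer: -225821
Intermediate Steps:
w(h) = 128 + h (w(h) = 6 + (h - 1*(-122)) = 6 + (h + 122) = 6 + (122 + h) = 128 + h)
m(P, V) = 3*P (m(P, V) = 2*P + P = 3*P)
(m(-30, 190) + w(R(7, M(3)))) - 225838 = (3*(-30) + (128 - 21)) - 225838 = (-90 + 107) - 225838 = 17 - 225838 = -225821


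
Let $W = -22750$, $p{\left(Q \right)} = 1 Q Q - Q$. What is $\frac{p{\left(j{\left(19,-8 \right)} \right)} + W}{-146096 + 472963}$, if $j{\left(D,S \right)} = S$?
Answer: $- \frac{22678}{326867} \approx -0.06938$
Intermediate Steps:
$p{\left(Q \right)} = Q^{2} - Q$ ($p{\left(Q \right)} = Q Q - Q = Q^{2} - Q$)
$\frac{p{\left(j{\left(19,-8 \right)} \right)} + W}{-146096 + 472963} = \frac{- 8 \left(-1 - 8\right) - 22750}{-146096 + 472963} = \frac{\left(-8\right) \left(-9\right) - 22750}{326867} = \left(72 - 22750\right) \frac{1}{326867} = \left(-22678\right) \frac{1}{326867} = - \frac{22678}{326867}$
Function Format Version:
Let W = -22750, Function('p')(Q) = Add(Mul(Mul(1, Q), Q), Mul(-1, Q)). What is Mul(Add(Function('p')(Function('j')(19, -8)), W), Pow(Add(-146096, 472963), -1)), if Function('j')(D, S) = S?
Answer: Rational(-22678, 326867) ≈ -0.069380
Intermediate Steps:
Function('p')(Q) = Add(Pow(Q, 2), Mul(-1, Q)) (Function('p')(Q) = Add(Mul(Q, Q), Mul(-1, Q)) = Add(Pow(Q, 2), Mul(-1, Q)))
Mul(Add(Function('p')(Function('j')(19, -8)), W), Pow(Add(-146096, 472963), -1)) = Mul(Add(Mul(-8, Add(-1, -8)), -22750), Pow(Add(-146096, 472963), -1)) = Mul(Add(Mul(-8, -9), -22750), Pow(326867, -1)) = Mul(Add(72, -22750), Rational(1, 326867)) = Mul(-22678, Rational(1, 326867)) = Rational(-22678, 326867)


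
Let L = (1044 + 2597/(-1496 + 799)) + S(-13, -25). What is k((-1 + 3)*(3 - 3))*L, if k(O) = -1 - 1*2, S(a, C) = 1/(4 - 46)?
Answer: -30452285/9758 ≈ -3120.8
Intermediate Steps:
S(a, C) = -1/42 (S(a, C) = 1/(-42) = -1/42)
L = 30452285/29274 (L = (1044 + 2597/(-1496 + 799)) - 1/42 = (1044 + 2597/(-697)) - 1/42 = (1044 + 2597*(-1/697)) - 1/42 = (1044 - 2597/697) - 1/42 = 725071/697 - 1/42 = 30452285/29274 ≈ 1040.3)
k(O) = -3 (k(O) = -1 - 2 = -3)
k((-1 + 3)*(3 - 3))*L = -3*30452285/29274 = -30452285/9758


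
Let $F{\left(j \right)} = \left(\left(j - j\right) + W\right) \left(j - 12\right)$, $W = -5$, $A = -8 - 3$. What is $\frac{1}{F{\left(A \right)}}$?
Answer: $\frac{1}{115} \approx 0.0086956$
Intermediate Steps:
$A = -11$
$F{\left(j \right)} = 60 - 5 j$ ($F{\left(j \right)} = \left(\left(j - j\right) - 5\right) \left(j - 12\right) = \left(0 - 5\right) \left(-12 + j\right) = - 5 \left(-12 + j\right) = 60 - 5 j$)
$\frac{1}{F{\left(A \right)}} = \frac{1}{60 - -55} = \frac{1}{60 + 55} = \frac{1}{115}$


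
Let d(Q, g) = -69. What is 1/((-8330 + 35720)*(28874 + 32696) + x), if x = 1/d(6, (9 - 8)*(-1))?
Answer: 69/116361758699 ≈ 5.9298e-10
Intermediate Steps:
x = -1/69 (x = 1/(-69) = -1/69 ≈ -0.014493)
1/((-8330 + 35720)*(28874 + 32696) + x) = 1/((-8330 + 35720)*(28874 + 32696) - 1/69) = 1/(27390*61570 - 1/69) = 1/(1686402300 - 1/69) = 1/(116361758699/69) = 69/116361758699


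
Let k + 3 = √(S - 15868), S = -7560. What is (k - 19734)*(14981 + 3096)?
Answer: -356785749 + 36154*I*√5857 ≈ -3.5679e+8 + 2.7669e+6*I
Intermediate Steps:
k = -3 + 2*I*√5857 (k = -3 + √(-7560 - 15868) = -3 + √(-23428) = -3 + 2*I*√5857 ≈ -3.0 + 153.06*I)
(k - 19734)*(14981 + 3096) = ((-3 + 2*I*√5857) - 19734)*(14981 + 3096) = (-19737 + 2*I*√5857)*18077 = -356785749 + 36154*I*√5857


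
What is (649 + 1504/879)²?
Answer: 327155400625/772641 ≈ 4.2343e+5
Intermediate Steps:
(649 + 1504/879)² = (571975/879)² = 327155400625/772641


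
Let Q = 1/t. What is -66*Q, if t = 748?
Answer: -3/34 ≈ -0.088235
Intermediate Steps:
Q = 1/748 ≈ 0.0013369
-66*Q = -66*1/748 = -3/34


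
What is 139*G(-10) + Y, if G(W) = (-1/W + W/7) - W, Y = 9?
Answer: 85003/70 ≈ 1214.3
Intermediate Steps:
G(W) = -1/W - 6*W/7 (G(W) = (-1/W + W*(1/7)) - W = (-1/W + W/7) - W = -1/W - 6*W/7)
139*G(-10) + Y = 139*(-1/(-10) - 6/7*(-10)) + 9 = 139*(-1*(-1/10) + 60/7) + 9 = 139*(1/10 + 60/7) + 9 = 139*(607/70) + 9 = 84373/70 + 9 = 85003/70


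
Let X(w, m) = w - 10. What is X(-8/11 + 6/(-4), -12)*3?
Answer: -807/22 ≈ -36.682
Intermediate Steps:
X(w, m) = -10 + w
X(-8/11 + 6/(-4), -12)*3 = (-10 + (-8/11 + 6/(-4)))*3 = (-10 + (-8*1/11 + 6*(-1/4)))*3 = (-10 + (-8/11 - 3/2))*3 = (-10 - 49/22)*3 = -269/22*3 = -807/22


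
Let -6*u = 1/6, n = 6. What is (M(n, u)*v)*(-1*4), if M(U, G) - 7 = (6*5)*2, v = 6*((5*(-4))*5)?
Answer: 160800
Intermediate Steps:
u = -1/36 (u = -1/6/6 = -1/6*1/6 = -1/36 ≈ -0.027778)
v = -600 (v = 6*(-20*5) = 6*(-100) = -600)
M(U, G) = 67 (M(U, G) = 7 + (6*5)*2 = 7 + 30*2 = 7 + 60 = 67)
(M(n, u)*v)*(-1*4) = (67*(-600))*(-1*4) = -40200*(-4) = 160800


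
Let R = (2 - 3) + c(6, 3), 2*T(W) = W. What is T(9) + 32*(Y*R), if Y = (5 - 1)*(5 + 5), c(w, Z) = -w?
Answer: -17911/2 ≈ -8955.5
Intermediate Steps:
T(W) = W/2
Y = 40 (Y = 4*10 = 40)
R = -7 (R = (2 - 3) - 1*6 = -1 - 6 = -7)
T(9) + 32*(Y*R) = (1/2)*9 + 32*(40*(-7)) = 9/2 + 32*(-280) = 9/2 - 8960 = -17911/2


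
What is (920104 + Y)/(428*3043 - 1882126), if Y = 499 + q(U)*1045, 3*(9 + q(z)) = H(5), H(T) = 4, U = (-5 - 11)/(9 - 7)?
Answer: -105299/66891 ≈ -1.5742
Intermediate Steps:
U = -8 (U = -16/2 = -16*½ = -8)
q(z) = -23/3 (q(z) = -9 + (⅓)*4 = -9 + 4/3 = -23/3)
Y = -22538/3 (Y = 499 - 23/3*1045 = 499 - 24035/3 = -22538/3 ≈ -7512.7)
(920104 + Y)/(428*3043 - 1882126) = (920104 - 22538/3)/(428*3043 - 1882126) = 2737774/(3*(1302404 - 1882126)) = (2737774/3)/(-579722) = (2737774/3)*(-1/579722) = -105299/66891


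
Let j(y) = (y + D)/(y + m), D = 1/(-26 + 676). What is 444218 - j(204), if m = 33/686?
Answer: 20208552988307/45492525 ≈ 4.4422e+5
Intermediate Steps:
D = 1/650 ≈ 0.0015385
m = 33/686 (m = 33*(1/686) = 33/686 ≈ 0.048105)
j(y) = (1/650 + y)/(33/686 + y) (j(y) = (y + 1/650)/(y + 33/686) = (1/650 + y)/(33/686 + y))
444218 - j(204) = 444218 - 343*(1 + 650*204)/(325*(33 + 686*204)) = 444218 - 343*(1 + 132600)/(325*(33 + 139944)) = 444218 - 343*132601/(325*139977) = 444218 - 1*45482143/45492525 = 444218 - 45482143/45492525 = 20208552988307/45492525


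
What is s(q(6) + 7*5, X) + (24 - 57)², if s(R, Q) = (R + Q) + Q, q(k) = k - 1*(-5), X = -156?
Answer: 823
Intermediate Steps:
q(k) = 5 + k (q(k) = k + 5 = 5 + k)
s(R, Q) = R + 2*Q (s(R, Q) = (Q + R) + Q = R + 2*Q)
s(q(6) + 7*5, X) + (24 - 57)² = (((5 + 6) + 7*5) + 2*(-156)) + (24 - 57)² = ((11 + 35) - 312) + (-33)² = (46 - 312) + 1089 = -266 + 1089 = 823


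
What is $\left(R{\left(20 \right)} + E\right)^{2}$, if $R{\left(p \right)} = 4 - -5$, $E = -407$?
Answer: $158404$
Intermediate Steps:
$R{\left(p \right)} = 9$ ($R{\left(p \right)} = 4 + 5 = 9$)
$\left(R{\left(20 \right)} + E\right)^{2} = \left(9 - 407\right)^{2} = \left(-398\right)^{2} = 158404$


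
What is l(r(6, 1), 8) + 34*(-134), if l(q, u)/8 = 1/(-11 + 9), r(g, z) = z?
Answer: -4560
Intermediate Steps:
l(q, u) = -4 (l(q, u) = 8/(-11 + 9) = 8/(-2) = 8*(-½) = -4)
l(r(6, 1), 8) + 34*(-134) = -4 + 34*(-134) = -4 - 4556 = -4560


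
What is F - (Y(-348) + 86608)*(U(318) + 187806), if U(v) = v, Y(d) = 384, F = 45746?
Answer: -16365237262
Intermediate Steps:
F - (Y(-348) + 86608)*(U(318) + 187806) = 45746 - (384 + 86608)*(318 + 187806) = 45746 - 86992*188124 = 45746 - 1*16365283008 = 45746 - 16365283008 = -16365237262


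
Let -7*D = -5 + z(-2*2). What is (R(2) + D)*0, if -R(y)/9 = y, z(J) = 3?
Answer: 0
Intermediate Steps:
R(y) = -9*y
D = 2/7 (D = -(-5 + 3)/7 = -1/7*(-2) = 2/7 ≈ 0.28571)
(R(2) + D)*0 = (-9*2 + 2/7)*0 = (-18 + 2/7)*0 = -124/7*0 = 0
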